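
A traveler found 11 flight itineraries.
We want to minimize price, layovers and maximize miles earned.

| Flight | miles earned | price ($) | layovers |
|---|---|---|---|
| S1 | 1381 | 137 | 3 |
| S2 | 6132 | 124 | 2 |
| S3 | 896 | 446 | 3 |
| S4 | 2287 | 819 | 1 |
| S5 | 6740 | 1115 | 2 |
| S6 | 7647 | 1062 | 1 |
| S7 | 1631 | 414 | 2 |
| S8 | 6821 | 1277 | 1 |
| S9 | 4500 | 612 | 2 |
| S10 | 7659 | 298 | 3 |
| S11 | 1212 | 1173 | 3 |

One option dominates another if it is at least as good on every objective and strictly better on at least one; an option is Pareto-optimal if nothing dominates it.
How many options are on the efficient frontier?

S1: dominated by S2 (miles earned 6132≥1381, price 124≤137, layovers 2≤3).
S2: not dominated (best price).
S3: dominated by S1 (miles earned 1381≥896, price 137≤446, layovers 3≤3).
S4: not dominated.
S5: dominated by S6 (miles earned 7647≥6740, price 1062≤1115, layovers 1≤2).
S6: not dominated.
S7: dominated by S2 (miles earned 6132≥1631, price 124≤414, layovers 2≤2).
S8: dominated by S6 (miles earned 7647≥6821, price 1062≤1277, layovers 1≤1).
S9: dominated by S2 (miles earned 6132≥4500, price 124≤612, layovers 2≤2).
S10: not dominated (best miles earned).
S11: dominated by S1 (miles earned 1381≥1212, price 137≤1173, layovers 3≤3).
Pareto-optimal: S2, S4, S6, S10 → 4.

4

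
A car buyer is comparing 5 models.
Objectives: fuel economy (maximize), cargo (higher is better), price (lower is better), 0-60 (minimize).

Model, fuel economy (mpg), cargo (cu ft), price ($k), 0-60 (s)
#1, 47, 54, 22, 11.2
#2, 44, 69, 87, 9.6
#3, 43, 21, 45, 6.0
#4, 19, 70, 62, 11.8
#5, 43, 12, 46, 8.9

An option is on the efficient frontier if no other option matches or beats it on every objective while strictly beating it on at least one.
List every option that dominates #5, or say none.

#3

#3: fuel economy 43≥43, cargo 21≥12, price 45≤46, 0-60 6.0≤8.9 — dominates #5.
Others (#1, #2, #4) are each worse than #5 on at least one objective.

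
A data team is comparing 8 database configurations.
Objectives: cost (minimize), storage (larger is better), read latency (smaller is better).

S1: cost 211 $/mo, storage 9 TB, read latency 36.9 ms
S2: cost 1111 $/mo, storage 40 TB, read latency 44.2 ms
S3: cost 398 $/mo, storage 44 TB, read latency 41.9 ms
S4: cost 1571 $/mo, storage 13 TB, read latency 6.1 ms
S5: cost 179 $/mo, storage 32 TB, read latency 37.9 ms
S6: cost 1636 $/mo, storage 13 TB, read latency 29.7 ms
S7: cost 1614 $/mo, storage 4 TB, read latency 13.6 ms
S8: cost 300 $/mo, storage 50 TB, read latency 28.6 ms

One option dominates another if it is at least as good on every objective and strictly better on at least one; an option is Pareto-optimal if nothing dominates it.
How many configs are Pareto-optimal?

S1: not dominated.
S2: dominated by S3 (cost 398≤1111, storage 44≥40, read latency 41.9≤44.2).
S3: dominated by S8 (cost 300≤398, storage 50≥44, read latency 28.6≤41.9).
S4: not dominated (best read latency).
S5: not dominated (best cost).
S6: dominated by S4 (cost 1571≤1636, storage 13≥13, read latency 6.1≤29.7).
S7: dominated by S4 (cost 1571≤1614, storage 13≥4, read latency 6.1≤13.6).
S8: not dominated (best storage).
Pareto-optimal: S1, S4, S5, S8 → 4.

4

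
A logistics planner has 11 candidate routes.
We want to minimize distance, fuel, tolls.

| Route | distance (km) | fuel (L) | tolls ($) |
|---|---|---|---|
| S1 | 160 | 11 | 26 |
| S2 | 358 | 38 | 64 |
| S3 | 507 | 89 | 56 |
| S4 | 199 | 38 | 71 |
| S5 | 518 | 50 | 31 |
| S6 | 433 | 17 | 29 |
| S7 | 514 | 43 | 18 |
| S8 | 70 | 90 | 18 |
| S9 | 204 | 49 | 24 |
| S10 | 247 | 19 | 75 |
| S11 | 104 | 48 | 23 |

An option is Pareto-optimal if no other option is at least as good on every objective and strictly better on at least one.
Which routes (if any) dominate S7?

S1: worse on tolls (26 vs 18).
S2: worse on tolls (64 vs 18).
S3: worse on fuel (89 vs 43).
S4: worse on tolls (71 vs 18).
S5: worse on distance (518 vs 514).
S6: worse on tolls (29 vs 18).
S8: worse on fuel (90 vs 43).
S9: worse on fuel (49 vs 43).
S10: worse on tolls (75 vs 18).
S11: worse on fuel (48 vs 43).
No option dominates S7.

none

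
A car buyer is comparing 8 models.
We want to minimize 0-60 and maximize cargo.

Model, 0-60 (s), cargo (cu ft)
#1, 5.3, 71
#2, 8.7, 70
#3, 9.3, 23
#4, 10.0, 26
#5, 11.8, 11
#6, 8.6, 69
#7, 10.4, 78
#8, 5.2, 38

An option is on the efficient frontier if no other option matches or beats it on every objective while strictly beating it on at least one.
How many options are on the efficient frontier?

3

#1: not dominated.
#2: dominated by #1 (0-60 5.3≤8.7, cargo 71≥70).
#3: dominated by #1 (0-60 5.3≤9.3, cargo 71≥23).
#4: dominated by #1 (0-60 5.3≤10.0, cargo 71≥26).
#5: dominated by #1 (0-60 5.3≤11.8, cargo 71≥11).
#6: dominated by #1 (0-60 5.3≤8.6, cargo 71≥69).
#7: not dominated (best cargo).
#8: not dominated (best 0-60).
Pareto-optimal: #1, #7, #8 → 3.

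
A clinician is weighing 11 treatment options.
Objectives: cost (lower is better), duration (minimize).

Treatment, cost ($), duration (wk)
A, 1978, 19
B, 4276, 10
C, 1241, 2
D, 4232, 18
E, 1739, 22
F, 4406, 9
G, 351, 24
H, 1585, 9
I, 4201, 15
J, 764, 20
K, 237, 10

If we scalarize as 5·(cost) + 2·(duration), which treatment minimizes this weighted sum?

A: 5·1978 + 2·19 = 9928
B: 5·4276 + 2·10 = 21400
C: 5·1241 + 2·2 = 6209
D: 5·4232 + 2·18 = 21196
E: 5·1739 + 2·22 = 8739
F: 5·4406 + 2·9 = 22048
G: 5·351 + 2·24 = 1803
H: 5·1585 + 2·9 = 7943
I: 5·4201 + 2·15 = 21035
J: 5·764 + 2·20 = 3860
K: 5·237 + 2·10 = 1205
Lowest: K at 1205.

K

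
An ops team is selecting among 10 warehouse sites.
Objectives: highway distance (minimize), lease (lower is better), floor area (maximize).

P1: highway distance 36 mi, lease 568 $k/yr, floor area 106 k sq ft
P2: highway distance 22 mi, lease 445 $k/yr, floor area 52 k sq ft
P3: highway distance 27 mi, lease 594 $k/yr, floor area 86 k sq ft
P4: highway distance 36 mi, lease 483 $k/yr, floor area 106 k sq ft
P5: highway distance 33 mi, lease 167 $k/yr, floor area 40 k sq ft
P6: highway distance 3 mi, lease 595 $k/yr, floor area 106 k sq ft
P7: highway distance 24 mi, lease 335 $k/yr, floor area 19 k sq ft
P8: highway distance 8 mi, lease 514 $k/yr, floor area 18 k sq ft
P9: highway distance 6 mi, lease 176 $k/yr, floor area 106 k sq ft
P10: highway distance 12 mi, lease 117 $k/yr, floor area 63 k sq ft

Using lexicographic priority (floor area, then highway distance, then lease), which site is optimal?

P6

First maximize floor area: best is 106, kept {P1, P4, P6, P9}.
Then minimize highway distance: best is 3, kept {P6}.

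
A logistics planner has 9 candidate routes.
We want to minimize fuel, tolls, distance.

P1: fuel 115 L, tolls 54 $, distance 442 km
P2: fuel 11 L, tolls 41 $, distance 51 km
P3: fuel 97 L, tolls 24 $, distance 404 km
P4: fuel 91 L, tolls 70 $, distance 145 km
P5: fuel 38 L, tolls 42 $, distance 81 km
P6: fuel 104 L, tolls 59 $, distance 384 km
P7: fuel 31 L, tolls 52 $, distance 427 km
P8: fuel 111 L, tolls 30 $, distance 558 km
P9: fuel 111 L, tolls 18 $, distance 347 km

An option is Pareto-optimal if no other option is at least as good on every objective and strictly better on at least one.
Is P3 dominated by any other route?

No

P1: worse on fuel (115 vs 97).
P2: worse on tolls (41 vs 24).
P4: worse on tolls (70 vs 24).
P5: worse on tolls (42 vs 24).
P6: worse on fuel (104 vs 97).
P7: worse on tolls (52 vs 24).
P8: worse on fuel (111 vs 97).
P9: worse on fuel (111 vs 97).
No option is at least as good as P3 on every objective and strictly better on one.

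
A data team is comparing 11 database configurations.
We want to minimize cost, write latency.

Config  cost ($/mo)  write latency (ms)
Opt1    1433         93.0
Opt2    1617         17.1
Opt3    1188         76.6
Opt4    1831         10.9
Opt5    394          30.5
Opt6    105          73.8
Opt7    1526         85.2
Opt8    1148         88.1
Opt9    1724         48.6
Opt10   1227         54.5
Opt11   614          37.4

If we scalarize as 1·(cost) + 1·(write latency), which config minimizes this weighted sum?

Opt1: 1·1433 + 1·93.0 = 1526.0
Opt2: 1·1617 + 1·17.1 = 1634.1
Opt3: 1·1188 + 1·76.6 = 1264.6
Opt4: 1·1831 + 1·10.9 = 1841.9
Opt5: 1·394 + 1·30.5 = 424.5
Opt6: 1·105 + 1·73.8 = 178.8
Opt7: 1·1526 + 1·85.2 = 1611.2
Opt8: 1·1148 + 1·88.1 = 1236.1
Opt9: 1·1724 + 1·48.6 = 1772.6
Opt10: 1·1227 + 1·54.5 = 1281.5
Opt11: 1·614 + 1·37.4 = 651.4
Lowest: Opt6 at 178.8.

Opt6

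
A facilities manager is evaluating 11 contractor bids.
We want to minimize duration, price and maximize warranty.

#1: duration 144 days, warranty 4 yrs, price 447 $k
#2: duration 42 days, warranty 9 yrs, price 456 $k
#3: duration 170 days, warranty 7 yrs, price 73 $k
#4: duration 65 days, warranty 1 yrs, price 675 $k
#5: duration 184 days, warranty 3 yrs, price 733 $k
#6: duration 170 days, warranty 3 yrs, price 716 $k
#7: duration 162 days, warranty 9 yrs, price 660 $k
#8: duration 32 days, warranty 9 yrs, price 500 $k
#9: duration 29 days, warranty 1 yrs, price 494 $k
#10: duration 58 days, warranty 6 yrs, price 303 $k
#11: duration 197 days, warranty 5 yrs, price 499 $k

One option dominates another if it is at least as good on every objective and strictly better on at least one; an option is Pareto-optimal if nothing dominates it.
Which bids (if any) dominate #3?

none

#1: worse on warranty (4 vs 7).
#2: worse on price (456 vs 73).
#4: worse on warranty (1 vs 7).
#5: worse on duration (184 vs 170).
#6: worse on warranty (3 vs 7).
#7: worse on price (660 vs 73).
#8: worse on price (500 vs 73).
#9: worse on warranty (1 vs 7).
#10: worse on warranty (6 vs 7).
#11: worse on duration (197 vs 170).
No option dominates #3.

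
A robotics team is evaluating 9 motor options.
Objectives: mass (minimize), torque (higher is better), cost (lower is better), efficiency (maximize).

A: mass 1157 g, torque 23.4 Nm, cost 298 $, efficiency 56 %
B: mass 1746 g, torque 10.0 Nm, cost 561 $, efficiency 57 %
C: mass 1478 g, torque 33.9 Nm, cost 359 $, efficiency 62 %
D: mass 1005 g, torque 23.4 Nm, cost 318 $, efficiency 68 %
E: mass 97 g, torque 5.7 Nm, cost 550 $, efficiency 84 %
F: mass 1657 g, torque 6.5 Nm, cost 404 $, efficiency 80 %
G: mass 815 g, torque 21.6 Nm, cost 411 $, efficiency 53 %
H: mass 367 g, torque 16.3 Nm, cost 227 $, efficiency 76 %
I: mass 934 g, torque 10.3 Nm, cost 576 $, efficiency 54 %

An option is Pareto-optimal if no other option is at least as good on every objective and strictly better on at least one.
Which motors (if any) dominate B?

C, D, H

C: mass 1478≤1746, torque 33.9≥10.0, cost 359≤561, efficiency 62≥57 — dominates B.
D: mass 1005≤1746, torque 23.4≥10.0, cost 318≤561, efficiency 68≥57 — dominates B.
H: mass 367≤1746, torque 16.3≥10.0, cost 227≤561, efficiency 76≥57 — dominates B.
Others (A, E, F, G, I) are each worse than B on at least one objective.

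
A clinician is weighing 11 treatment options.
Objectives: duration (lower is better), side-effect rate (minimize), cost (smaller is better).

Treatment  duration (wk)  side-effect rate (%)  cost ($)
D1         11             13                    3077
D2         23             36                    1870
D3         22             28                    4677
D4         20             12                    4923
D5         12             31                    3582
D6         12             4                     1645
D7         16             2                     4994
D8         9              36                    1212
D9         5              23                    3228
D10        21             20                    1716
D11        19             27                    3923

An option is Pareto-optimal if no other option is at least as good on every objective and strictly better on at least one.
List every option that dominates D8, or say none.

D1: worse on duration (11 vs 9).
D2: worse on duration (23 vs 9).
D3: worse on duration (22 vs 9).
D4: worse on duration (20 vs 9).
D5: worse on duration (12 vs 9).
D6: worse on duration (12 vs 9).
D7: worse on duration (16 vs 9).
D9: worse on cost (3228 vs 1212).
D10: worse on duration (21 vs 9).
D11: worse on duration (19 vs 9).
No option dominates D8.

none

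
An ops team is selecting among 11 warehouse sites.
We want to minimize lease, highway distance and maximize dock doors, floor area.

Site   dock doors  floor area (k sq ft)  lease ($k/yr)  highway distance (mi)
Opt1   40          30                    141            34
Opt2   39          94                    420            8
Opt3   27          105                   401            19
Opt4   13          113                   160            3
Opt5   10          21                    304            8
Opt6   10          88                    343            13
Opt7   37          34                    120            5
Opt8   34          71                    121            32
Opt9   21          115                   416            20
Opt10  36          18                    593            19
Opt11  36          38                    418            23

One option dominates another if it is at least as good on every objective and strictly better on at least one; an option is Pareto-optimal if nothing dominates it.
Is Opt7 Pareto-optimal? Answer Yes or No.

Opt1: worse on floor area (30 vs 34).
Opt2: worse on lease (420 vs 120).
Opt3: worse on dock doors (27 vs 37).
Opt4: worse on dock doors (13 vs 37).
Opt5: worse on dock doors (10 vs 37).
Opt6: worse on dock doors (10 vs 37).
Opt8: worse on dock doors (34 vs 37).
Opt9: worse on dock doors (21 vs 37).
Opt10: worse on dock doors (36 vs 37).
Opt11: worse on dock doors (36 vs 37).
No option is at least as good as Opt7 on every objective and strictly better on one.

Yes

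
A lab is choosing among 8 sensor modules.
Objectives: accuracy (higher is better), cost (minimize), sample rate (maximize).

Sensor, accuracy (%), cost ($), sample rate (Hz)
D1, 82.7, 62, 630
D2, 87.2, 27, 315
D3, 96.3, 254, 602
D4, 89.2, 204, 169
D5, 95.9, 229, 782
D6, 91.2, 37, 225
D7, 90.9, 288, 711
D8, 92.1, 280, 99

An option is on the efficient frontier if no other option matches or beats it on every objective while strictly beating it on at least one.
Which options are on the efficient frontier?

D1: not dominated.
D2: not dominated (best cost).
D3: not dominated (best accuracy).
D4: dominated by D6 (accuracy 91.2≥89.2, cost 37≤204, sample rate 225≥169).
D5: not dominated (best sample rate).
D6: not dominated.
D7: dominated by D5 (accuracy 95.9≥90.9, cost 229≤288, sample rate 782≥711).
D8: dominated by D3 (accuracy 96.3≥92.1, cost 254≤280, sample rate 602≥99).

D1, D2, D3, D5, D6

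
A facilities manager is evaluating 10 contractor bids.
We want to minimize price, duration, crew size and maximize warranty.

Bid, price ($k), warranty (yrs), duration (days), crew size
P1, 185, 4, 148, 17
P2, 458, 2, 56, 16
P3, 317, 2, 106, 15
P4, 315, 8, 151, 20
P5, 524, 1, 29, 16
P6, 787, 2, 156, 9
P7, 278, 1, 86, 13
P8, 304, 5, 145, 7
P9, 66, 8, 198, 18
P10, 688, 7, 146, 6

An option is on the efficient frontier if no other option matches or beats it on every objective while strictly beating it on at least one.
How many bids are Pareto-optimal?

P1: not dominated.
P2: not dominated.
P3: not dominated.
P4: not dominated.
P5: not dominated (best duration).
P6: dominated by P8 (price 304≤787, warranty 5≥2, duration 145≤156, crew size 7≤9).
P7: not dominated.
P8: not dominated.
P9: not dominated (best price).
P10: not dominated (best crew size).
Pareto-optimal: P1, P2, P3, P4, P5, P7, P8, P9, P10 → 9.

9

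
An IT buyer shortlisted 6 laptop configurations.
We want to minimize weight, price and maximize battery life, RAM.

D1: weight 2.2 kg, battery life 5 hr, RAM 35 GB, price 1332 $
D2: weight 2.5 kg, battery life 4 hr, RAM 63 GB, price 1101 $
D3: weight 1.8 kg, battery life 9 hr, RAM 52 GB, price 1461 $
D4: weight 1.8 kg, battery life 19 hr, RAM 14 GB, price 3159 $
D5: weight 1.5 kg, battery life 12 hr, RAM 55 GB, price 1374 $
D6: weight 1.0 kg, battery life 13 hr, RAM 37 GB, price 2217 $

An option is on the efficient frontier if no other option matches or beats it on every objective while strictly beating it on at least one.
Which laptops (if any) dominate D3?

D5

D5: weight 1.5≤1.8, battery life 12≥9, RAM 55≥52, price 1374≤1461 — dominates D3.
Others (D1, D2, D4, D6) are each worse than D3 on at least one objective.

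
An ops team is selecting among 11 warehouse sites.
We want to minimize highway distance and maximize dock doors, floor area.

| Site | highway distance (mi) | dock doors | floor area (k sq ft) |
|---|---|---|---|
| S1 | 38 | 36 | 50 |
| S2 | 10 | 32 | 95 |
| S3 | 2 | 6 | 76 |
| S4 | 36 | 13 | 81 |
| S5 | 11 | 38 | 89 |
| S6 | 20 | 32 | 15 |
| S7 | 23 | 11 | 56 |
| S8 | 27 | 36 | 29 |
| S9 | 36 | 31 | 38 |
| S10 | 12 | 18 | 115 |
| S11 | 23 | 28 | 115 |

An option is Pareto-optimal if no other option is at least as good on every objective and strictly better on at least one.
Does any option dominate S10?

No

S1: worse on highway distance (38 vs 12).
S2: worse on floor area (95 vs 115).
S3: worse on dock doors (6 vs 18).
S4: worse on highway distance (36 vs 12).
S5: worse on floor area (89 vs 115).
S6: worse on highway distance (20 vs 12).
S7: worse on highway distance (23 vs 12).
S8: worse on highway distance (27 vs 12).
S9: worse on highway distance (36 vs 12).
S11: worse on highway distance (23 vs 12).
No option is at least as good as S10 on every objective and strictly better on one.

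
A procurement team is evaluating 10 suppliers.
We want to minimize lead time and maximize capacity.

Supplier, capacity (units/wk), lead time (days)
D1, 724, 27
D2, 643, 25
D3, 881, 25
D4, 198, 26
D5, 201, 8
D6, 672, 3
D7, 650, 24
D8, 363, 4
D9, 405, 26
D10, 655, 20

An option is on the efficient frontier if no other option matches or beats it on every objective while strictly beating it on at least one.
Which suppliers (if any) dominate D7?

D6: capacity 672≥650, lead time 3≤24 — dominates D7.
D10: capacity 655≥650, lead time 20≤24 — dominates D7.
Others (D1, D2, D3, D4, D5, D8, D9) are each worse than D7 on at least one objective.

D6, D10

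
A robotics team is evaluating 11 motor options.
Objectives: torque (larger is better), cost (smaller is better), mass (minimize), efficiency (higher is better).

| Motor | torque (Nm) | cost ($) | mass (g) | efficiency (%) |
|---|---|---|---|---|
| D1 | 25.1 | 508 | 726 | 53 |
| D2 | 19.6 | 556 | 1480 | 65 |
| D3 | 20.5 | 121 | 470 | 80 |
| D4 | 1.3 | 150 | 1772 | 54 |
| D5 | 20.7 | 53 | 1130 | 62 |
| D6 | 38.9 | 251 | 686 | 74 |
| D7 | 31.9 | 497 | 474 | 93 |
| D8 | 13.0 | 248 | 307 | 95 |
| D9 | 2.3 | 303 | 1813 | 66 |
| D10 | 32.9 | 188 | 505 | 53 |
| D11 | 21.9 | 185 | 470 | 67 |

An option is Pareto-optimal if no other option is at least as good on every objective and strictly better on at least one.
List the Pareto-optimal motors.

D1: dominated by D6 (torque 38.9≥25.1, cost 251≤508, mass 686≤726, efficiency 74≥53).
D2: dominated by D3 (torque 20.5≥19.6, cost 121≤556, mass 470≤1480, efficiency 80≥65).
D3: not dominated.
D4: dominated by D3 (torque 20.5≥1.3, cost 121≤150, mass 470≤1772, efficiency 80≥54).
D5: not dominated (best cost).
D6: not dominated (best torque).
D7: not dominated.
D8: not dominated (best mass).
D9: dominated by D3 (torque 20.5≥2.3, cost 121≤303, mass 470≤1813, efficiency 80≥66).
D10: not dominated.
D11: not dominated.

D3, D5, D6, D7, D8, D10, D11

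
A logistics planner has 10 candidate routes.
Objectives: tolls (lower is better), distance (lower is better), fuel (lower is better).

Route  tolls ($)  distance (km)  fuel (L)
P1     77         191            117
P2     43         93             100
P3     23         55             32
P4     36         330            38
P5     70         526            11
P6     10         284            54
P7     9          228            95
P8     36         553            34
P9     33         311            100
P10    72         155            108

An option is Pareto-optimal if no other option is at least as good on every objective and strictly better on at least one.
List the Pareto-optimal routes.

P3, P5, P6, P7

P1: dominated by P2 (tolls 43≤77, distance 93≤191, fuel 100≤117).
P2: dominated by P3 (tolls 23≤43, distance 55≤93, fuel 32≤100).
P3: not dominated (best distance).
P4: dominated by P3 (tolls 23≤36, distance 55≤330, fuel 32≤38).
P5: not dominated (best fuel).
P6: not dominated.
P7: not dominated (best tolls).
P8: dominated by P3 (tolls 23≤36, distance 55≤553, fuel 32≤34).
P9: dominated by P3 (tolls 23≤33, distance 55≤311, fuel 32≤100).
P10: dominated by P2 (tolls 43≤72, distance 93≤155, fuel 100≤108).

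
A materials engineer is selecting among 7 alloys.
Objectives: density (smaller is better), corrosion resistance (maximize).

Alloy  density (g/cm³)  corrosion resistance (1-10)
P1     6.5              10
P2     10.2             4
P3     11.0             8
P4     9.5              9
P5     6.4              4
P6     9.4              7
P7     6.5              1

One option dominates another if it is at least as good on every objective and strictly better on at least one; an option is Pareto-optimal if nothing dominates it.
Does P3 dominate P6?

P3 vs P6: P3 is worse on density (11.0 vs 9.4), so it does not dominate P6.

No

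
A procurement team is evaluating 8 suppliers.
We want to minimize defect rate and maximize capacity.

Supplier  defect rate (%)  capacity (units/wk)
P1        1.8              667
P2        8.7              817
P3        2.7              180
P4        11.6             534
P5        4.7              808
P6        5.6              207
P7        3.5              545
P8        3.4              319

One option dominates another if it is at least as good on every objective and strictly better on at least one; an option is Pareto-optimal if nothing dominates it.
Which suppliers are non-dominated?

P1: not dominated (best defect rate).
P2: not dominated (best capacity).
P3: dominated by P1 (defect rate 1.8≤2.7, capacity 667≥180).
P4: dominated by P1 (defect rate 1.8≤11.6, capacity 667≥534).
P5: not dominated.
P6: dominated by P1 (defect rate 1.8≤5.6, capacity 667≥207).
P7: dominated by P1 (defect rate 1.8≤3.5, capacity 667≥545).
P8: dominated by P1 (defect rate 1.8≤3.4, capacity 667≥319).

P1, P2, P5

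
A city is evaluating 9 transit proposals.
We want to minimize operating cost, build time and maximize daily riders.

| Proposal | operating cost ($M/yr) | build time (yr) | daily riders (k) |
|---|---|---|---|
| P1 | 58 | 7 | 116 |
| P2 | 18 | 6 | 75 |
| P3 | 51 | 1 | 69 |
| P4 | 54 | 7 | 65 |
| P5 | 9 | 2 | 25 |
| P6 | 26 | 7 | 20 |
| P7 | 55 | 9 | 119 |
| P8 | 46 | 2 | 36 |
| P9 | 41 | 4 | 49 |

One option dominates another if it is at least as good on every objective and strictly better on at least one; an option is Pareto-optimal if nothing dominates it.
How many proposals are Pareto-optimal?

P1: not dominated.
P2: not dominated.
P3: not dominated (best build time).
P4: dominated by P2 (operating cost 18≤54, build time 6≤7, daily riders 75≥65).
P5: not dominated (best operating cost).
P6: dominated by P2 (operating cost 18≤26, build time 6≤7, daily riders 75≥20).
P7: not dominated (best daily riders).
P8: not dominated.
P9: not dominated.
Pareto-optimal: P1, P2, P3, P5, P7, P8, P9 → 7.

7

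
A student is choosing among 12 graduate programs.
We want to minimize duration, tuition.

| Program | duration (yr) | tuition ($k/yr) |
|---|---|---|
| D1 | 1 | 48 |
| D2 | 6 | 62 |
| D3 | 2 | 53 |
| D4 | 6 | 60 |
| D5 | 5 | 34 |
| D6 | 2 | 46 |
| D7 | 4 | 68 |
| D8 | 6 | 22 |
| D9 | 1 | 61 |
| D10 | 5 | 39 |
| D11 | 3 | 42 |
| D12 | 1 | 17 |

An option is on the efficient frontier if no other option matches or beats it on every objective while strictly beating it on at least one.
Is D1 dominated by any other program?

D12 vs D1: duration 1≤1, tuition 17≤48 — D12 is at least as good on every objective and strictly better on at least one, so D12 dominates D1.

Yes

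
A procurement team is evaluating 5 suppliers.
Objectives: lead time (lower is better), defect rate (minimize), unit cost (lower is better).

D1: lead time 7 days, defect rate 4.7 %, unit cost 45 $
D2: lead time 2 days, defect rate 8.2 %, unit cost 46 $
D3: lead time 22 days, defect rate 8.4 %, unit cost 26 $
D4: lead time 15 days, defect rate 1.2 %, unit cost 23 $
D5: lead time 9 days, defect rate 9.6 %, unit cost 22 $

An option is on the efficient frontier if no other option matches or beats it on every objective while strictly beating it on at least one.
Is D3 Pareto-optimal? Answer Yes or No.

No

D4 vs D3: lead time 15≤22, defect rate 1.2≤8.4, unit cost 23≤26 — D4 is at least as good on every objective and strictly better on at least one, so D4 dominates D3.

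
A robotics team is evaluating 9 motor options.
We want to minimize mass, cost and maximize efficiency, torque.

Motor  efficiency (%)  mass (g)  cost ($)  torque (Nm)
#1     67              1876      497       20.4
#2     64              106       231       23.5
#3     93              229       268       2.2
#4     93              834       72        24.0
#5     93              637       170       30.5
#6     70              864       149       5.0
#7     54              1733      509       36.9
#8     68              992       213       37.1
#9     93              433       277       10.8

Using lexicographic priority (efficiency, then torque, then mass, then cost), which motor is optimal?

First maximize efficiency: best is 93, kept {#3, #4, #5, #9}.
Then maximize torque: best is 30.5, kept {#5}.

#5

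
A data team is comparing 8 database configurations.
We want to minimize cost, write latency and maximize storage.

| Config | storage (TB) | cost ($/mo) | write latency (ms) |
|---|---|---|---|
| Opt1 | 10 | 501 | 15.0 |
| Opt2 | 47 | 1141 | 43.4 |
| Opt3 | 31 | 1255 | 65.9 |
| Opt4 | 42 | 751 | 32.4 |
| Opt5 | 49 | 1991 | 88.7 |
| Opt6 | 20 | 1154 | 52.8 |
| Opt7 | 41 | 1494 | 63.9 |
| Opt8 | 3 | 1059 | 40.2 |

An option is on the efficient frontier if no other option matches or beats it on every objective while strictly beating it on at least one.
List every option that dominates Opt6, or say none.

Opt2: storage 47≥20, cost 1141≤1154, write latency 43.4≤52.8 — dominates Opt6.
Opt4: storage 42≥20, cost 751≤1154, write latency 32.4≤52.8 — dominates Opt6.
Others (Opt1, Opt3, Opt5, Opt7, Opt8) are each worse than Opt6 on at least one objective.

Opt2, Opt4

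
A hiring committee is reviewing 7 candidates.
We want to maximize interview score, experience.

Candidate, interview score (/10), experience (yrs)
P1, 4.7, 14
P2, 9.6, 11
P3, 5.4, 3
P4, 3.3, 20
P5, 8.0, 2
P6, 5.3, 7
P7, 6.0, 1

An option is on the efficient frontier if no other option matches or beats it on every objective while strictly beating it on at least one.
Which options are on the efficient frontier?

P1, P2, P4

P1: not dominated.
P2: not dominated (best interview score).
P3: dominated by P2 (interview score 9.6≥5.4, experience 11≥3).
P4: not dominated (best experience).
P5: dominated by P2 (interview score 9.6≥8.0, experience 11≥2).
P6: dominated by P2 (interview score 9.6≥5.3, experience 11≥7).
P7: dominated by P2 (interview score 9.6≥6.0, experience 11≥1).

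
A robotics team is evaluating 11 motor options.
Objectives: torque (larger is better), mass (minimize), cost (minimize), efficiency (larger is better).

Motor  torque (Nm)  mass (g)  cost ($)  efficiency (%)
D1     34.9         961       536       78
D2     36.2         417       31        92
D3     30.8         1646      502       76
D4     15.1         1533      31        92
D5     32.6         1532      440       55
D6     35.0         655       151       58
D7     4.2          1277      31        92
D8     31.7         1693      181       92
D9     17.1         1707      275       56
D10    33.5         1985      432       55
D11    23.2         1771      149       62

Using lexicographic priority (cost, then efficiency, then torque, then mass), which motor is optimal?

D2

First minimize cost: best is 31, kept {D2, D4, D7}.
Then maximize efficiency: best is 92, kept {D2, D4, D7}.
Then maximize torque: best is 36.2, kept {D2}.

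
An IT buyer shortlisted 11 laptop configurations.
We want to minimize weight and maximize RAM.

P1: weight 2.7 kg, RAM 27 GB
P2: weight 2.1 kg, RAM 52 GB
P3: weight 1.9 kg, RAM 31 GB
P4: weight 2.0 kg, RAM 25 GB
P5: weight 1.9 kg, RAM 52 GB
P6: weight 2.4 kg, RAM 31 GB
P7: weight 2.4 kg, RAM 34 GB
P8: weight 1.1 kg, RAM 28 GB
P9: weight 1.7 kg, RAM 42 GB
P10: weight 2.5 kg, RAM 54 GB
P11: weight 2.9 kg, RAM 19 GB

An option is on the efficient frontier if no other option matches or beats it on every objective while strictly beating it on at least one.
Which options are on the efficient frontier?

P1: dominated by P2 (weight 2.1≤2.7, RAM 52≥27).
P2: dominated by P5 (weight 1.9≤2.1, RAM 52≥52).
P3: dominated by P5 (weight 1.9≤1.9, RAM 52≥31).
P4: dominated by P3 (weight 1.9≤2.0, RAM 31≥25).
P5: not dominated.
P6: dominated by P2 (weight 2.1≤2.4, RAM 52≥31).
P7: dominated by P2 (weight 2.1≤2.4, RAM 52≥34).
P8: not dominated (best weight).
P9: not dominated.
P10: not dominated (best RAM).
P11: dominated by P1 (weight 2.7≤2.9, RAM 27≥19).

P5, P8, P9, P10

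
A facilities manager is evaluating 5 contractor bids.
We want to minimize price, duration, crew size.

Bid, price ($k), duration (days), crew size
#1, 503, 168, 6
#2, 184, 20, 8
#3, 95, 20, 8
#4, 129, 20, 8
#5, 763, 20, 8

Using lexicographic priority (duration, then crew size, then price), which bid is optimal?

First minimize duration: best is 20, kept {#2, #3, #4, #5}.
Then minimize crew size: best is 8, kept {#2, #3, #4, #5}.
Then minimize price: best is 95, kept {#3}.

#3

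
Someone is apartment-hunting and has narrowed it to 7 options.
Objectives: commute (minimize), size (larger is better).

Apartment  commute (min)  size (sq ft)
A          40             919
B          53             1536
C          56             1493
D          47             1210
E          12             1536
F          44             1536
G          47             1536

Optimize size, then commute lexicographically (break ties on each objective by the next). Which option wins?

E

First maximize size: best is 1536, kept {B, E, F, G}.
Then minimize commute: best is 12, kept {E}.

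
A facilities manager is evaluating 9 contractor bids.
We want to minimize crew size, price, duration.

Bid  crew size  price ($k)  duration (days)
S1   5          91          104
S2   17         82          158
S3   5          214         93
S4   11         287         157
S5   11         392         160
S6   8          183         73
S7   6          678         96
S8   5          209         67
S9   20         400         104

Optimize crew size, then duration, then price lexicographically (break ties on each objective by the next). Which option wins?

S8

First minimize crew size: best is 5, kept {S1, S3, S8}.
Then minimize duration: best is 67, kept {S8}.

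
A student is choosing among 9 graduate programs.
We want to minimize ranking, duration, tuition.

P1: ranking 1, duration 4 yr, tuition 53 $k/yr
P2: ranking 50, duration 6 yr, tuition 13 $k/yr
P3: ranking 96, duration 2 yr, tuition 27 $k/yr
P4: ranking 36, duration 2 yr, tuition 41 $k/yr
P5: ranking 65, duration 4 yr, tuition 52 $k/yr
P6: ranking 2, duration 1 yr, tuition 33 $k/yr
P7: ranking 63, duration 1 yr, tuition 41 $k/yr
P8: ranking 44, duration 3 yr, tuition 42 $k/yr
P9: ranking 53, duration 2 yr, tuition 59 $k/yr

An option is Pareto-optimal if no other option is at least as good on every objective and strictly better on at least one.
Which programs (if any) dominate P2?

none

P1: worse on tuition (53 vs 13).
P3: worse on ranking (96 vs 50).
P4: worse on tuition (41 vs 13).
P5: worse on ranking (65 vs 50).
P6: worse on tuition (33 vs 13).
P7: worse on ranking (63 vs 50).
P8: worse on tuition (42 vs 13).
P9: worse on ranking (53 vs 50).
No option dominates P2.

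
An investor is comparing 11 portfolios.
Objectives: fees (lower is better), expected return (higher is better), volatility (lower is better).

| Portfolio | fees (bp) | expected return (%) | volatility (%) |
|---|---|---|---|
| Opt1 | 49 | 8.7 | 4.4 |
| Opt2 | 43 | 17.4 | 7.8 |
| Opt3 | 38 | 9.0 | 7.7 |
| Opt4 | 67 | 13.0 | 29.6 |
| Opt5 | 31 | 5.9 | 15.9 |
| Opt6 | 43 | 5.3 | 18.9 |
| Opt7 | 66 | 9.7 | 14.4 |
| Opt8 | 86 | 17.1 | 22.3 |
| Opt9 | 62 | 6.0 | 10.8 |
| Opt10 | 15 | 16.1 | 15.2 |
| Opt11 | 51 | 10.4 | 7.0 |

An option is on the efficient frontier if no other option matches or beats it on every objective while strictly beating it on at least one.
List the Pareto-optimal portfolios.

Opt1: not dominated (best volatility).
Opt2: not dominated (best expected return).
Opt3: not dominated.
Opt4: dominated by Opt2 (fees 43≤67, expected return 17.4≥13.0, volatility 7.8≤29.6).
Opt5: dominated by Opt10 (fees 15≤31, expected return 16.1≥5.9, volatility 15.2≤15.9).
Opt6: dominated by Opt2 (fees 43≤43, expected return 17.4≥5.3, volatility 7.8≤18.9).
Opt7: dominated by Opt2 (fees 43≤66, expected return 17.4≥9.7, volatility 7.8≤14.4).
Opt8: dominated by Opt2 (fees 43≤86, expected return 17.4≥17.1, volatility 7.8≤22.3).
Opt9: dominated by Opt1 (fees 49≤62, expected return 8.7≥6.0, volatility 4.4≤10.8).
Opt10: not dominated (best fees).
Opt11: not dominated.

Opt1, Opt2, Opt3, Opt10, Opt11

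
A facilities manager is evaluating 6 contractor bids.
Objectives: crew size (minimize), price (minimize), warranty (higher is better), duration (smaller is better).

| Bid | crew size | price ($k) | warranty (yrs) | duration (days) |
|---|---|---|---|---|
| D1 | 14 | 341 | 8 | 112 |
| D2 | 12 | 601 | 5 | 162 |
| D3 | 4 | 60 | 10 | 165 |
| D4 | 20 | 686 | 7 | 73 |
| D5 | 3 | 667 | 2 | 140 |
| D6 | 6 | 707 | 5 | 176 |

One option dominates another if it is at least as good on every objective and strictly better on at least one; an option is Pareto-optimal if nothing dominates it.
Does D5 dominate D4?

No

D5 vs D4: D5 is worse on warranty (2 vs 7), so it does not dominate D4.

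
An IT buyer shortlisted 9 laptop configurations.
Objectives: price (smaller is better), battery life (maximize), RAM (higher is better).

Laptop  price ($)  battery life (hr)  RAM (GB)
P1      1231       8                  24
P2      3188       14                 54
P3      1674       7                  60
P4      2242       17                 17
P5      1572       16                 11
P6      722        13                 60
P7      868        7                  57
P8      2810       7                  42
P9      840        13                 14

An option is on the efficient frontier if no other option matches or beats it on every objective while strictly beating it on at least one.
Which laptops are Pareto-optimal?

P1: dominated by P6 (price 722≤1231, battery life 13≥8, RAM 60≥24).
P2: not dominated.
P3: dominated by P6 (price 722≤1674, battery life 13≥7, RAM 60≥60).
P4: not dominated (best battery life).
P5: not dominated.
P6: not dominated (best price).
P7: dominated by P6 (price 722≤868, battery life 13≥7, RAM 60≥57).
P8: dominated by P3 (price 1674≤2810, battery life 7≥7, RAM 60≥42).
P9: dominated by P6 (price 722≤840, battery life 13≥13, RAM 60≥14).

P2, P4, P5, P6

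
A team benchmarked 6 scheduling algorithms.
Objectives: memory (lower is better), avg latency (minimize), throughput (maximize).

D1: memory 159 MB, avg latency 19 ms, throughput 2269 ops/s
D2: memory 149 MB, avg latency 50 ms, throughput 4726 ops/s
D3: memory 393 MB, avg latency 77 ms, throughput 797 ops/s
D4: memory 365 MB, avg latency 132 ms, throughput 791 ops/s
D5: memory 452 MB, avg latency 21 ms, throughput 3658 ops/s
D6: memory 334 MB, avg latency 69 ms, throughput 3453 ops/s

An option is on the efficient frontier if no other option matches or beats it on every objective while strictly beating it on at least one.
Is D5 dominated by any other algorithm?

No

D1: worse on throughput (2269 vs 3658).
D2: worse on avg latency (50 vs 21).
D3: worse on avg latency (77 vs 21).
D4: worse on avg latency (132 vs 21).
D6: worse on avg latency (69 vs 21).
No option is at least as good as D5 on every objective and strictly better on one.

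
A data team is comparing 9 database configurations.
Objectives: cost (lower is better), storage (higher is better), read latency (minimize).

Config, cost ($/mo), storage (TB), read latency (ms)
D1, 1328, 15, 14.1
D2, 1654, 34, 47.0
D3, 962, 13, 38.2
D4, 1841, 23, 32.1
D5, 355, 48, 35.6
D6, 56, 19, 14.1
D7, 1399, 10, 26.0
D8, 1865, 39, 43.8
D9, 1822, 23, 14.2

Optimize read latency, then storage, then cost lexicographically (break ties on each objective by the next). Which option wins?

First minimize read latency: best is 14.1, kept {D1, D6}.
Then maximize storage: best is 19, kept {D6}.

D6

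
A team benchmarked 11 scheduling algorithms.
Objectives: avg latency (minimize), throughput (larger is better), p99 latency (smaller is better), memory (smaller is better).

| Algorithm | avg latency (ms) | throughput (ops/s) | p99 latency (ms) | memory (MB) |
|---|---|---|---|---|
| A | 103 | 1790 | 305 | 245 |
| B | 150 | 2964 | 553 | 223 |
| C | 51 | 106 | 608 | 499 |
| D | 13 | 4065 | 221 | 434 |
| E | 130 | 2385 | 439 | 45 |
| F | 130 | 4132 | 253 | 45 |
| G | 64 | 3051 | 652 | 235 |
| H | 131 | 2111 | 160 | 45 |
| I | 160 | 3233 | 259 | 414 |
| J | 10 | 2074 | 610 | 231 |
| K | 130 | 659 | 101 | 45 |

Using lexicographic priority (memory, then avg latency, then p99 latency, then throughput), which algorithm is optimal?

K

First minimize memory: best is 45, kept {E, F, H, K}.
Then minimize avg latency: best is 130, kept {E, F, K}.
Then minimize p99 latency: best is 101, kept {K}.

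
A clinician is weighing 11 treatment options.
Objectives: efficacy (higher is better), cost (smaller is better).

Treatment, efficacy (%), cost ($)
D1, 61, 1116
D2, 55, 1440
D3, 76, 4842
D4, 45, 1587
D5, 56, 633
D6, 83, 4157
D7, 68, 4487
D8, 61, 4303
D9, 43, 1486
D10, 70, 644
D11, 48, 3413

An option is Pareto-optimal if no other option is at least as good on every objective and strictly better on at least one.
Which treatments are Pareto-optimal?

D5, D6, D10

D1: dominated by D10 (efficacy 70≥61, cost 644≤1116).
D2: dominated by D1 (efficacy 61≥55, cost 1116≤1440).
D3: dominated by D6 (efficacy 83≥76, cost 4157≤4842).
D4: dominated by D1 (efficacy 61≥45, cost 1116≤1587).
D5: not dominated (best cost).
D6: not dominated (best efficacy).
D7: dominated by D6 (efficacy 83≥68, cost 4157≤4487).
D8: dominated by D1 (efficacy 61≥61, cost 1116≤4303).
D9: dominated by D1 (efficacy 61≥43, cost 1116≤1486).
D10: not dominated.
D11: dominated by D1 (efficacy 61≥48, cost 1116≤3413).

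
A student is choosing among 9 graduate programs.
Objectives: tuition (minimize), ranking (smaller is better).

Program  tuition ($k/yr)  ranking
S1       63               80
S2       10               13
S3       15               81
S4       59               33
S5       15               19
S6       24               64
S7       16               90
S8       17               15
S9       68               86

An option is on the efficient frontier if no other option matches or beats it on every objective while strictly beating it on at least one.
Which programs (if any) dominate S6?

S2, S5, S8

S2: tuition 10≤24, ranking 13≤64 — dominates S6.
S5: tuition 15≤24, ranking 19≤64 — dominates S6.
S8: tuition 17≤24, ranking 15≤64 — dominates S6.
Others (S1, S3, S4, S7, S9) are each worse than S6 on at least one objective.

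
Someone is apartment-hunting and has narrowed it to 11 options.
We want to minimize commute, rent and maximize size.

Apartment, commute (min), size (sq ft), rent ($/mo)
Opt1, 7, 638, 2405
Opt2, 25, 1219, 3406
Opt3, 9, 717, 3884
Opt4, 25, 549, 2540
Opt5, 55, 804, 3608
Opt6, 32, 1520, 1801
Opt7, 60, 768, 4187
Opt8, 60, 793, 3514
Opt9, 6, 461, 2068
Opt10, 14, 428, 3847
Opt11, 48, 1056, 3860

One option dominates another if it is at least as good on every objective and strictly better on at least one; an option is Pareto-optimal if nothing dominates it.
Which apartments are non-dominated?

Opt1: not dominated.
Opt2: not dominated.
Opt3: not dominated.
Opt4: dominated by Opt1 (commute 7≤25, size 638≥549, rent 2405≤2540).
Opt5: dominated by Opt2 (commute 25≤55, size 1219≥804, rent 3406≤3608).
Opt6: not dominated (best size).
Opt7: dominated by Opt2 (commute 25≤60, size 1219≥768, rent 3406≤4187).
Opt8: dominated by Opt2 (commute 25≤60, size 1219≥793, rent 3406≤3514).
Opt9: not dominated (best commute).
Opt10: dominated by Opt1 (commute 7≤14, size 638≥428, rent 2405≤3847).
Opt11: dominated by Opt2 (commute 25≤48, size 1219≥1056, rent 3406≤3860).

Opt1, Opt2, Opt3, Opt6, Opt9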